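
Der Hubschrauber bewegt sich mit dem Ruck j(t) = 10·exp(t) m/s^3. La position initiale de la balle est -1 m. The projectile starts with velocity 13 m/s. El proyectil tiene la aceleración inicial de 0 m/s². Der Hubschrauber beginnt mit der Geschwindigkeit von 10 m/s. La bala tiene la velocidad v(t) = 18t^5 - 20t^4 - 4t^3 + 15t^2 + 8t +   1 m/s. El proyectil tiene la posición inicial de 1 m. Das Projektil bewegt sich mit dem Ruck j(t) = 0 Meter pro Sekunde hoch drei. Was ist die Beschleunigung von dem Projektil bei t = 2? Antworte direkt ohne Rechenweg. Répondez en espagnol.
a(2) = 0.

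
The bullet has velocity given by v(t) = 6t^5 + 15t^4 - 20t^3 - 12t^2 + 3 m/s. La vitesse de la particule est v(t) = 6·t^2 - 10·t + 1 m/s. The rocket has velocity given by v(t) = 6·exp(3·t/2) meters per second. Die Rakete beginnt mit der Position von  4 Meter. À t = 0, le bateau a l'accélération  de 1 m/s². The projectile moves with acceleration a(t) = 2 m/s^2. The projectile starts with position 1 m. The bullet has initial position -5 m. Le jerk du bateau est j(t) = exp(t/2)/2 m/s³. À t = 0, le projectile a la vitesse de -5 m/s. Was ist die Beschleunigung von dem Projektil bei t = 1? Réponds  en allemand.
Mit a(t) = 2 und Einsetzen von t = 1, finden wir a = 2.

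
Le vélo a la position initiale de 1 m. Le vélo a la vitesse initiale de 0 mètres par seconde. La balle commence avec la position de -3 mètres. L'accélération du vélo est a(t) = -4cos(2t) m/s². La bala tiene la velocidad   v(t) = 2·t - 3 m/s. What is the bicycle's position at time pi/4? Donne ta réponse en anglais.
We need to integrate our acceleration equation a(t) = -4·cos(2·t) 2 times. Finding the antiderivative of a(t) and using v(0) = 0: v(t) = -2·sin(2·t). The integral of velocity is position. Using x(0) = 1, we get x(t) = cos(2·t). Using x(t) = cos(2·t) and substituting t = pi/4, we find x = 0.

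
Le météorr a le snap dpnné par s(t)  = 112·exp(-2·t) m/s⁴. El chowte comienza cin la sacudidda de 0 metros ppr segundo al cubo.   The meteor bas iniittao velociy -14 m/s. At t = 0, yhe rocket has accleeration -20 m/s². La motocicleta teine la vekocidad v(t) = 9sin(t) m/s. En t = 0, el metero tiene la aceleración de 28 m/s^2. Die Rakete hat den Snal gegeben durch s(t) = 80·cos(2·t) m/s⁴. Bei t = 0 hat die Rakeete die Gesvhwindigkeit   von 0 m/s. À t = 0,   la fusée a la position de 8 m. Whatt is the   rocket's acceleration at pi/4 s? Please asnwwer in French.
Pour résoudre ceci, nous devons prendre 2 intégrales de notre équation du snap s(t) = 80·cos(2·t). En prenant ∫s(t)dt et en appliquant j(0) = 0, nous trouvons j(t) = 40·sin(2·t). En prenant ∫j(t)dt et en appliquant a(0) = -20, nous trouvons a(t) = -20·cos(2·t). De l'équation de l'accélération a(t) = -20·cos(2·t), nous substituons t = pi/4 pour obtenir a = 0.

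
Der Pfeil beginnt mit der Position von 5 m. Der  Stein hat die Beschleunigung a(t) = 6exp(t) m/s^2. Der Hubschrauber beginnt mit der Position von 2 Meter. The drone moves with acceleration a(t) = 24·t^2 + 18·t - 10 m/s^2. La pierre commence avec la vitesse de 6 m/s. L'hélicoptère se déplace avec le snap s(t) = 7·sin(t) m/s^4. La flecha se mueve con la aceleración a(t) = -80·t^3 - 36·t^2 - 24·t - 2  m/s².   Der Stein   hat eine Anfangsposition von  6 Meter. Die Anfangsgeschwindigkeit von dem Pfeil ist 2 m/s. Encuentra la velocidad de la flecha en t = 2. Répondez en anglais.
To solve this, we need to take 1 integral of our acceleration equation a(t) = -80·t^3 - 36·t^2 - 24·t - 2. Taking ∫a(t)dt and applying v(0) = 2, we find v(t) = -20·t^4 - 12·t^3 - 12·t^2 - 2·t + 2. From the given velocity equation v(t) = -20·t^4 - 12·t^3 - 12·t^2 - 2·t + 2, we substitute t = 2 to get v = -466.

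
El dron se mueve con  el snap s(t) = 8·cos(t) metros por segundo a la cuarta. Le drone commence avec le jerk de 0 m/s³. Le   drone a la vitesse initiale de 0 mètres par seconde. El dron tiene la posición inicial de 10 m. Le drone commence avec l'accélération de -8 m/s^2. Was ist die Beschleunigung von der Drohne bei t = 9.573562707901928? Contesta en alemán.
Um dies zu lösen, müssen wir 2 Stammfunktionen unserer Gleichung für den Snap s(t) = 8·cos(t) finden. Durch Integration von dem Snap und Verwendung der Anfangsbedingung j(0) = 0, erhalten wir j(t) = 8·sin(t). Das Integral von dem Ruck ist die Beschleunigung. Mit a(0) = -8 erhalten wir a(t) = -8·cos(t). Mit a(t) = -8·cos(t) und Einsetzen von t = 9.573562707901928, finden wir a = 7.91161562305855.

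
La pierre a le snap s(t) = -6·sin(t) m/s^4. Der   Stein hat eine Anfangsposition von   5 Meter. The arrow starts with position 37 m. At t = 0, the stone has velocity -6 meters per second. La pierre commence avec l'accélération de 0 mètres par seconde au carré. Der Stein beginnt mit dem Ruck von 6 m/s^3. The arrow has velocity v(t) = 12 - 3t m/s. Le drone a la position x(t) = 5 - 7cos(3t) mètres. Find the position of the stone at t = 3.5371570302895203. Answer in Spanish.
Debemos encontrar la antiderivada de nuestra ecuación del snap s(t) = -6·sin(t) 4 veces. La antiderivada del snap, con j(0) = 6, da la sacudida: j(t) = 6·cos(t). Tomando ∫j(t)dt y aplicando a(0) = 0, encontramos a(t) = 6·sin(t). La antiderivada de la aceleración es la velocidad. Usando v(0) = -6, obtenemos v(t) = -6·cos(t). Integrando la velocidad y usando la condición inicial x(0) = 5, obtenemos x(t) = 5 - 6·sin(t). Usando x(t) = 5 - 6·sin(t) y sustituyendo t = 3.5371570302895203, encontramos x = 7.31197427150415.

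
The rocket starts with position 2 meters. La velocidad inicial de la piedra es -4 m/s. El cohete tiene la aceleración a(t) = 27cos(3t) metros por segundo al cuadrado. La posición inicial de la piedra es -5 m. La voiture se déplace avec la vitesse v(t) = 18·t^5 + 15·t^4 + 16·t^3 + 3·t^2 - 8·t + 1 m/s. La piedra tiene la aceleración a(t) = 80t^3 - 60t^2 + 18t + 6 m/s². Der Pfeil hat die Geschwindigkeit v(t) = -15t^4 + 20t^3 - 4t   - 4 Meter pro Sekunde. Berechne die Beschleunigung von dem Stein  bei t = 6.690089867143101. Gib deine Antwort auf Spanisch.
De la ecuación de la aceleración a(t) = 80·t^3 - 60·t^2 + 18·t + 6, sustituimos t = 6.690089867143101 para obtener a = 21395.4135094310.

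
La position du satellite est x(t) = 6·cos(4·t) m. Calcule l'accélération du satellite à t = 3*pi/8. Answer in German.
Wir müssen unsere Gleichung für die Position x(t) = 6·cos(4·t) 2-mal ableiten. Die Ableitung von der Position ergibt die Geschwindigkeit: v(t) = -24·sin(4·t). Mit d/dt von v(t) finden wir a(t) = -96·cos(4·t). Aus der Gleichung für die Beschleunigung a(t) = -96·cos(4·t), setzen wir t = 3*pi/8 ein und erhalten a = 0.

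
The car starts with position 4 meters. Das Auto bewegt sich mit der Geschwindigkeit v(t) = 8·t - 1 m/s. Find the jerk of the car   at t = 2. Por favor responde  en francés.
Nous devons dériver notre équation de la vitesse v(t) = 8·t - 1 2 fois. La dérivée de la vitesse donne l'accélération: a(t) = 8. En prenant d/dt de a(t), nous trouvons j(t) = 0. Nous avons le jerk j(t) = 0. En substituant t = 2: j(2) = 0.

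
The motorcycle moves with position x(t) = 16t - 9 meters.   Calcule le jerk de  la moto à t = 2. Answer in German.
Um dies zu lösen, müssen wir 3 Ableitungen unserer Gleichung für die Position x(t) = 16·t - 9 nehmen. Mit d/dt von x(t) finden wir v(t) = 16. Mit d/dt von v(t) finden wir a(t) = 0. Durch Ableiten von der Beschleunigung erhalten wir den Ruck: j(t) = 0. Mit j(t) = 0 und Einsetzen von t = 2, finden wir j = 0.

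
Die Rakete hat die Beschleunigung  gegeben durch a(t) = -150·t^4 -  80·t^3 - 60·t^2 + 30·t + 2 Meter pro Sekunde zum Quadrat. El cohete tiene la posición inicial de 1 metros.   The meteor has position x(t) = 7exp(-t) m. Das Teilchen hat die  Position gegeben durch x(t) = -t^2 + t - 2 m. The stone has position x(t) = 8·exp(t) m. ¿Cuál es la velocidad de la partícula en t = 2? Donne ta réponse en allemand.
Um dies zu lösen, müssen wir 1 Ableitung unserer Gleichung für die Position x(t) = -t^2 + t - 2 nehmen. Die Ableitung von der Position ergibt die Geschwindigkeit: v(t) = 1 - 2·t. Aus der Gleichung für die Geschwindigkeit v(t) = 1 - 2·t, setzen wir t = 2 ein und erhalten v = -3.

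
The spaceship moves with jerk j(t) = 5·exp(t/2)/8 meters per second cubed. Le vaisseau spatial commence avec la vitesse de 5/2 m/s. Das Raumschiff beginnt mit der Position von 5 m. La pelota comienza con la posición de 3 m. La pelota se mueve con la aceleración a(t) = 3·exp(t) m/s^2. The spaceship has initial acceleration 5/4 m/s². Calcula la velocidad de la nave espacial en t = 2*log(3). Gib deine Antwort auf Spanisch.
Necesitamos integrar nuestra ecuación de la sacudida j(t) = 5·exp(t/2)/8 2 veces. Tomando ∫j(t)dt y aplicando a(0) = 5/4, encontramos a(t) = 5·exp(t/2)/4. Tomando ∫a(t)dt y aplicando v(0) = 5/2, encontramos v(t) = 5·exp(t/2)/2. Tenemos la velocidad v(t) = 5·exp(t/2)/2. Sustituyendo t = 2*log(3): v(2*log(3)) = 15/2.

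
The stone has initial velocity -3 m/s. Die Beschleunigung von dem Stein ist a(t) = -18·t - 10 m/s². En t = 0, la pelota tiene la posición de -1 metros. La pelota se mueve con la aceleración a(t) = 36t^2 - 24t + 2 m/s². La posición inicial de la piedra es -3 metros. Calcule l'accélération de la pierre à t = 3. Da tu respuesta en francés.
Nous avons l'accélération a(t) = -18·t - 10. En substituant t = 3: a(3) = -64.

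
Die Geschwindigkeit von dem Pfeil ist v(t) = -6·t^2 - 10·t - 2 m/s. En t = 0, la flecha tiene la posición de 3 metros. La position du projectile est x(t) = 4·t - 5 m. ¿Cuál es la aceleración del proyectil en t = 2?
Partiendo de la posición x(t) = 4·t - 5, tomamos 2 derivadas. Tomando d/dt de x(t), encontramos v(t) = 4. Derivando la velocidad, obtenemos la aceleración: a(t) = 0. Tenemos la aceleración a(t) = 0. Sustituyendo t = 2: a(2) = 0.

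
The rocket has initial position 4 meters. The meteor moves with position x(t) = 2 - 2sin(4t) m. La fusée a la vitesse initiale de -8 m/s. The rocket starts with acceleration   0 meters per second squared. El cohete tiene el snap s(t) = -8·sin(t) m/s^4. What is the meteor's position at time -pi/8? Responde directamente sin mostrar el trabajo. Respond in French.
À t = -pi/8, x = 4.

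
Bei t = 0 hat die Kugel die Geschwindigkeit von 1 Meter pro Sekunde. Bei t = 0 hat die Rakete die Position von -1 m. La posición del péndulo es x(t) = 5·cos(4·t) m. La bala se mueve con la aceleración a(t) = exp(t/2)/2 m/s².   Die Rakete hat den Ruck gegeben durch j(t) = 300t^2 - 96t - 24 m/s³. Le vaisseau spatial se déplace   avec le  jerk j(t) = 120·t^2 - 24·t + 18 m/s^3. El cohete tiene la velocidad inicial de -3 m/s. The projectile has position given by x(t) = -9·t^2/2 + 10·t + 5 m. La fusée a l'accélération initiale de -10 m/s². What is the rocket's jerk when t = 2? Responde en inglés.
We have jerk j(t) = 300·t^2 - 96·t - 24. Substituting t = 2: j(2) = 984.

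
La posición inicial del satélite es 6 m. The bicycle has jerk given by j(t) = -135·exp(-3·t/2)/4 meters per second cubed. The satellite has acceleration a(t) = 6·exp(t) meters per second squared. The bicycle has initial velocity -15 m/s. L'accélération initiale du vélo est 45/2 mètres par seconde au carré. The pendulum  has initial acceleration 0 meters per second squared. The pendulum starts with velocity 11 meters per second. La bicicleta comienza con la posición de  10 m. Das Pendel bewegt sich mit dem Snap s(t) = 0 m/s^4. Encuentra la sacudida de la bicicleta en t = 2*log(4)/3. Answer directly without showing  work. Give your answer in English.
The answer is -135/16.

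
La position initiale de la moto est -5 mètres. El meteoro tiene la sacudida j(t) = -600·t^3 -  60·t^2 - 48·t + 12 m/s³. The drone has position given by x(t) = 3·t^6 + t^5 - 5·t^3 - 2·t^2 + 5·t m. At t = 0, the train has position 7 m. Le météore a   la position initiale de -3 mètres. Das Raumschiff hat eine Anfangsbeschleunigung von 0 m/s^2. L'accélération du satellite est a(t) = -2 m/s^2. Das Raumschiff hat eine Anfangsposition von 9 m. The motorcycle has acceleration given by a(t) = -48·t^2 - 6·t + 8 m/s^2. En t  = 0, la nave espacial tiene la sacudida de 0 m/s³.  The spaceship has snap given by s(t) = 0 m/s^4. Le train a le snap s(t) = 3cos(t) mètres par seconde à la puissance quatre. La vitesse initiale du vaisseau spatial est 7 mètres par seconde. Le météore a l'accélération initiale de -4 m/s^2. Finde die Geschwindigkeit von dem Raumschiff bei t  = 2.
Wir müssen die Stammfunktion unserer Gleichung für den Snap s(t) = 0 3-mal finden. Das Integral von dem Snap, mit j(0) = 0, ergibt den Ruck: j(t) = 0. Das Integral von dem Ruck, mit a(0) = 0, ergibt die Beschleunigung: a(t) = 0. Mit ∫a(t)dt und Anwendung von v(0) = 7, finden wir v(t) = 7. Aus der Gleichung für die Geschwindigkeit v(t) = 7, setzen wir t = 2 ein und erhalten v = 7.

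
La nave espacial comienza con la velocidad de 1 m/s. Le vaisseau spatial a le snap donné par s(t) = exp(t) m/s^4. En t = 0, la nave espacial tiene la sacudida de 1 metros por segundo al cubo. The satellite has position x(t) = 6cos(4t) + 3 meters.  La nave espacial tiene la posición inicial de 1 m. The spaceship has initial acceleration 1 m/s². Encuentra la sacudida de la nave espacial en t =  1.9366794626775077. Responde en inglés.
Starting from snap s(t) = exp(t), we take 1 antiderivative. Taking ∫s(t)dt and applying j(0) = 1, we find j(t) = exp(t). Using j(t) = exp(t) and substituting t = 1.9366794626775077, we find j = 6.93568249937725.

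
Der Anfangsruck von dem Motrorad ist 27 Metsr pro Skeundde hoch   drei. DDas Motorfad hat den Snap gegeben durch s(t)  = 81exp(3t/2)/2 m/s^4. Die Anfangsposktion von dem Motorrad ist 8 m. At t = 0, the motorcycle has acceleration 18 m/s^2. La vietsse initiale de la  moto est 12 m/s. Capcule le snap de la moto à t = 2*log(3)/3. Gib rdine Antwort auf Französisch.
Nous avons le snap s(t) = 81·exp(3·t/2)/2. En substituant t = 2*log(3)/3: s(2*log(3)/3) = 243/2.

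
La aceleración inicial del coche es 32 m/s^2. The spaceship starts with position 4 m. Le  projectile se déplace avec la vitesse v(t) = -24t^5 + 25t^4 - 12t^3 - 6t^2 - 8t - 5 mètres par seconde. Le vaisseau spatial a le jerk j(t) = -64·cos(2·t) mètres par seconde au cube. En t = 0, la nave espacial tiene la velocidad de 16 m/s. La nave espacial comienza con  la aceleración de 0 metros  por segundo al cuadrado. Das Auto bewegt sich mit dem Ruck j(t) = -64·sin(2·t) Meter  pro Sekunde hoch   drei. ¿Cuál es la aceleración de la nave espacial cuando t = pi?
Para resolver esto, necesitamos tomar 1 antiderivada de nuestra ecuación de la sacudida j(t) = -64·cos(2·t). La integral de la sacudida es la aceleración. Usando a(0) = 0, obtenemos a(t) = -32·sin(2·t). Usando a(t) = -32·sin(2·t) y sustituyendo t = pi, encontramos a = 0.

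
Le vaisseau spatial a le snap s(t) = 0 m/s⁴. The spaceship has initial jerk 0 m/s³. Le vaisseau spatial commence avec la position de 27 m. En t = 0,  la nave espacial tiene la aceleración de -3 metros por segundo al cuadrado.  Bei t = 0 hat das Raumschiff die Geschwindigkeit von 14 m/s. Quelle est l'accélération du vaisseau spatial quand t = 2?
En partant du snap s(t) = 0, nous prenons 2 primitives. La primitive du snap, avec j(0) = 0, donne le jerk: j(t) = 0. En prenant ∫j(t)dt et en appliquant a(0) = -3, nous trouvons a(t) = -3. Nous avons l'accélération a(t) = -3. En substituant t = 2: a(2) = -3.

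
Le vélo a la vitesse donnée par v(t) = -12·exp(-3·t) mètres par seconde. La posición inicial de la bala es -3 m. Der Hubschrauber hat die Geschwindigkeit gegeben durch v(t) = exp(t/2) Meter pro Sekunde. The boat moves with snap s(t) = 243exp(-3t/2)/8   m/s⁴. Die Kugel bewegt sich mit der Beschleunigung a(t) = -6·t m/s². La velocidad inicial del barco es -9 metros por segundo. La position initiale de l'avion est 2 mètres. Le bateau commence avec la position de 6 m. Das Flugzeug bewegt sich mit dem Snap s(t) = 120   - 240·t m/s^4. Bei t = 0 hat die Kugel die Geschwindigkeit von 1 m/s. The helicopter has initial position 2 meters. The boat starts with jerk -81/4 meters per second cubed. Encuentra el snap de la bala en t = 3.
Partiendo de la aceleración a(t) = -6·t, tomamos 2 derivadas. Tomando d/dt de a(t), encontramos j(t) = -6. Tomando d/dt de j(t), encontramos s(t) = 0. De la ecuación del snap s(t) = 0, sustituimos t = 3 para obtener s = 0.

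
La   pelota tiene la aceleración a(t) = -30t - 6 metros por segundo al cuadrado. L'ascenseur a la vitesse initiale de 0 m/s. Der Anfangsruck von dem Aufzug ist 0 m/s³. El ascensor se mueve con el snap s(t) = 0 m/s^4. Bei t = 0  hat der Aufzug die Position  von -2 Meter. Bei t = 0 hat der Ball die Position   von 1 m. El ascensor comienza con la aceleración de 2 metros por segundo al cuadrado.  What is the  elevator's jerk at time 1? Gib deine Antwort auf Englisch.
To solve this, we need to take 1 integral of our snap equation s(t) = 0. Taking ∫s(t)dt and applying j(0) = 0, we find j(t) = 0. Using j(t) = 0 and substituting t = 1, we find j = 0.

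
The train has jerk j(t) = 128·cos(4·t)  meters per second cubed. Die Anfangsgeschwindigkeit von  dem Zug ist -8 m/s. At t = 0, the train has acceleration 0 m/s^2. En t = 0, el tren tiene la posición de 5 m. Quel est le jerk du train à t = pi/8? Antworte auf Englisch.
From the given jerk equation j(t) = 128·cos(4·t), we substitute t = pi/8 to get j = 0.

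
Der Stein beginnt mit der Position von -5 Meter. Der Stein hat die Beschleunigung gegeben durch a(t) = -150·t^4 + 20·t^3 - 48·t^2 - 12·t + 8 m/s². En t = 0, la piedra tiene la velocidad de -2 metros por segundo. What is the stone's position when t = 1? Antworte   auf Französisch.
Nous devons trouver l'intégrale de notre équation de l'accélération a(t) = -150·t^4 + 20·t^3 - 48·t^2 - 12·t + 8 2 fois. L'intégrale de l'accélération est la vitesse. En utilisant v(0) = -2, nous obtenons v(t) = -30·t^5 + 5·t^4 - 16·t^3 - 6·t^2 + 8·t - 2. L'intégrale de la vitesse, avec x(0) = -5, donne la position: x(t) = -5·t^6 + t^5 - 4·t^4 - 2·t^3 + 4·t^2 - 2·t - 5. Nous avons la position x(t) = -5·t^6 + t^5 - 4·t^4 - 2·t^3 + 4·t^2 - 2·t - 5. En substituant t = 1: x(1) = -13.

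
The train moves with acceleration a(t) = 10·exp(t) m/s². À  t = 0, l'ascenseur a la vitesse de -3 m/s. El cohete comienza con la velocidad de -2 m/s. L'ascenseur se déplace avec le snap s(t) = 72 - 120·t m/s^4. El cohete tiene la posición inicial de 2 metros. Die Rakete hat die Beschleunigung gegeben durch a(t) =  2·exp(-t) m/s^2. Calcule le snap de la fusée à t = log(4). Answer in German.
Wir müssen unsere Gleichung für die Beschleunigung a(t) = 2·exp(-t) 2-mal ableiten. Mit d/dt von a(t) finden wir j(t) = -2·exp(-t). Durch Ableiten von dem Ruck erhalten wir den Snap: s(t) = 2·exp(-t). Wir haben den Snap s(t) = 2·exp(-t). Durch Einsetzen von t = log(4): s(log(4)) = 1/2.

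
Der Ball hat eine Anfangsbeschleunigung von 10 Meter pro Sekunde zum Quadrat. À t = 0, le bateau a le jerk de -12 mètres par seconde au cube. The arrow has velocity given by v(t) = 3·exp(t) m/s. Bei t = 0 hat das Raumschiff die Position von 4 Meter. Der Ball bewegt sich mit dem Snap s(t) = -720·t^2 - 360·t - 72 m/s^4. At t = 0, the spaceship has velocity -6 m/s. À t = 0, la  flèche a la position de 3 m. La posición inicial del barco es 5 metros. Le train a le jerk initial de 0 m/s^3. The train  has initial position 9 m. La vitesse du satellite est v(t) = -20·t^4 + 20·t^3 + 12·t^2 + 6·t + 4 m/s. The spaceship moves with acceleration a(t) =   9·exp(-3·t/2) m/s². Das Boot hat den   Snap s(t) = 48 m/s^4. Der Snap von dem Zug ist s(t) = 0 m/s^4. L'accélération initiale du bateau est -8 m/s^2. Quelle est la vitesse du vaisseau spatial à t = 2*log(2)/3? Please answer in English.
Starting from acceleration a(t) = 9·exp(-3·t/2), we take 1 integral. The antiderivative of acceleration, with v(0) = -6, gives velocity: v(t) = -6·exp(-3·t/2). We have velocity v(t) = -6·exp(-3·t/2). Substituting t = 2*log(2)/3: v(2*log(2)/3) = -3.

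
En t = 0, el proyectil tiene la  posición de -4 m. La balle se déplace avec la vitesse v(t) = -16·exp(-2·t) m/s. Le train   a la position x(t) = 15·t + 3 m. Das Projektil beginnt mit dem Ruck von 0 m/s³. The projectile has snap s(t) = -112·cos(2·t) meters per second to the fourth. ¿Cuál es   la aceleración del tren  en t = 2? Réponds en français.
Nous devons dériver notre équation de la position x(t) = 15·t + 3 2 fois. En prenant d/dt de x(t), nous trouvons v(t) = 15. En prenant d/dt de v(t), nous trouvons a(t) = 0. Nous avons l'accélération a(t) = 0. En substituant t = 2: a(2) = 0.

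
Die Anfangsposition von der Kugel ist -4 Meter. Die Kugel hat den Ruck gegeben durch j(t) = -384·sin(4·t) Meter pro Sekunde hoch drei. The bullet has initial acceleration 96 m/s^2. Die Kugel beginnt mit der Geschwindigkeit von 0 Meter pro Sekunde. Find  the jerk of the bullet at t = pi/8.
We have jerk j(t) = -384·sin(4·t). Substituting t = pi/8: j(pi/8) = -384.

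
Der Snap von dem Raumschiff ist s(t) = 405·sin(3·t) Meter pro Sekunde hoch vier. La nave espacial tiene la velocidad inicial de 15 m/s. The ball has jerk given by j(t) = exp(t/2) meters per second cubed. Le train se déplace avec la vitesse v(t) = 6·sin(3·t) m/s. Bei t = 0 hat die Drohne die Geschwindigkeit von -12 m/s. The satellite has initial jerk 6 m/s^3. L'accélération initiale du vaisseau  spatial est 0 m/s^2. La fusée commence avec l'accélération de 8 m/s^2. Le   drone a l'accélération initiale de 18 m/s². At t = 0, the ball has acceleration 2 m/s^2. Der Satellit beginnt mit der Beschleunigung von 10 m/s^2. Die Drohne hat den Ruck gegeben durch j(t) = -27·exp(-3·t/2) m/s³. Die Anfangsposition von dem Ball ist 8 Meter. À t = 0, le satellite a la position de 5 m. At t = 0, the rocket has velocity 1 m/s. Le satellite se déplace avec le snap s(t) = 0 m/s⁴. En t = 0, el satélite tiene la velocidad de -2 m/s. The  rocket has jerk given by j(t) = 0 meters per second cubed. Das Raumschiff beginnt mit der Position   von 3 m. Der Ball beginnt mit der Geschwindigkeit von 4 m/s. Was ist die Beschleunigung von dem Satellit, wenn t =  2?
Wir müssen unsere Gleichung für den Snap s(t) = 0 2-mal integrieren. Das Integral von dem Snap, mit j(0) = 6, ergibt den Ruck: j(t) = 6. Durch Integration von dem Ruck und Verwendung der Anfangsbedingung a(0) = 10, erhalten wir a(t) = 6·t + 10. Aus der Gleichung für die Beschleunigung a(t) = 6·t + 10, setzen wir t = 2 ein und erhalten a = 22.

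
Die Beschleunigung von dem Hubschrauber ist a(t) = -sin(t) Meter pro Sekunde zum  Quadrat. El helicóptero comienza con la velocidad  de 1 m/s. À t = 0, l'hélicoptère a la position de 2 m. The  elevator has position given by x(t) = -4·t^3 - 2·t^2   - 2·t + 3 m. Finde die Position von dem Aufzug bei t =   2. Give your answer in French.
En utilisant x(t) = -4·t^3 - 2·t^2 - 2·t + 3 et en substituant t = 2, nous trouvons x = -41.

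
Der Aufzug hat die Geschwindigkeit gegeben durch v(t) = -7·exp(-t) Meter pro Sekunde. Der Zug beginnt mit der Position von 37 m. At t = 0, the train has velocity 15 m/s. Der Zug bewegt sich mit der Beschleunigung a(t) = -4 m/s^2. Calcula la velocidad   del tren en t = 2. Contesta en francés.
En partant de l'accélération a(t) = -4, nous prenons 1 primitive. En prenant ∫a(t)dt et en appliquant v(0) = 15, nous trouvons v(t) = 15 - 4·t. En utilisant v(t) = 15 - 4·t et en substituant t = 2, nous trouvons v = 7.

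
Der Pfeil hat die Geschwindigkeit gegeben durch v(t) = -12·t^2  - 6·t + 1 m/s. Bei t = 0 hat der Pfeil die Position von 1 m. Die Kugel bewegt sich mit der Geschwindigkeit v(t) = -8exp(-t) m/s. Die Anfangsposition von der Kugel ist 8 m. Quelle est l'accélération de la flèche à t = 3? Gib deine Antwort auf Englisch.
Starting from velocity v(t) = -12·t^2 - 6·t + 1, we take 1 derivative. Differentiating velocity, we get acceleration: a(t) = -24·t - 6. Using a(t) = -24·t - 6 and substituting t = 3, we find a = -78.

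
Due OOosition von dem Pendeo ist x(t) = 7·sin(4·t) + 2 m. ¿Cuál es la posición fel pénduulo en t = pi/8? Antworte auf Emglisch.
Using x(t) = 7·sin(4·t) + 2 and substituting t = pi/8, we find x = 9.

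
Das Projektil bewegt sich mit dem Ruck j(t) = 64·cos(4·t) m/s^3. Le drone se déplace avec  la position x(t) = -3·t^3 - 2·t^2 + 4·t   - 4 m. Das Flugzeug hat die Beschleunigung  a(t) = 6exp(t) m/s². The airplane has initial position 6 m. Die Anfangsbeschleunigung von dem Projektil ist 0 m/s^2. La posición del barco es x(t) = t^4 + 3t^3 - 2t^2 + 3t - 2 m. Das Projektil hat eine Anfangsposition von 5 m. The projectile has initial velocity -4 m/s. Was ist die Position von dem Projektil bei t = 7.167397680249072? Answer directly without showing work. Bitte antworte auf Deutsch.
x(7.167397680249072) = 5.38504523734025.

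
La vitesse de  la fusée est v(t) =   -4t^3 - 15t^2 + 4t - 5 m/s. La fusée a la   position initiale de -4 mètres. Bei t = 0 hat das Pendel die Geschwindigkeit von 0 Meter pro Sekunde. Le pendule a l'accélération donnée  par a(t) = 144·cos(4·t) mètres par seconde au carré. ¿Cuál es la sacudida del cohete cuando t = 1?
Para resolver esto, necesitamos tomar 2 derivadas de nuestra ecuación de la velocidad v(t) = -4·t^3 - 15·t^2 + 4·t - 5. Tomando d/dt de v(t), encontramos a(t) = -12·t^2 - 30·t + 4. Derivando la aceleración, obtenemos la sacudida: j(t) = -24·t - 30. Usando j(t) = -24·t - 30 y sustituyendo t = 1, encontramos j = -54.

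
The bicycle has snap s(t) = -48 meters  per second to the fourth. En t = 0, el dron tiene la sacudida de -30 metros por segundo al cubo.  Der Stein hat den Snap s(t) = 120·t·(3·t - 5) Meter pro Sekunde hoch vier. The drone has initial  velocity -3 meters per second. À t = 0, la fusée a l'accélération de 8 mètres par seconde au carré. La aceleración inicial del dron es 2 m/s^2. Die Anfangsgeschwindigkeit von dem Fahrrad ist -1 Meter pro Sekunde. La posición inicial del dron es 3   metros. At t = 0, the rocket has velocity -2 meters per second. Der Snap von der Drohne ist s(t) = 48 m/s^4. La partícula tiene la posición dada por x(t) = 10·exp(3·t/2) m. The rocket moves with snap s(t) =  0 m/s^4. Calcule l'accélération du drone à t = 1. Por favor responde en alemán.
Wir müssen die Stammfunktion unserer Gleichung für den Snap s(t) = 48 2-mal finden. Die Stammfunktion von dem Snap, mit j(0) = -30, ergibt den Ruck: j(t) = 48·t - 30. Durch Integration von dem Ruck und Verwendung der Anfangsbedingung a(0) = 2, erhalten wir a(t) = 24·t^2 - 30·t + 2. Wir haben die Beschleunigung a(t) = 24·t^2 - 30·t + 2. Durch Einsetzen von t = 1: a(1) = -4.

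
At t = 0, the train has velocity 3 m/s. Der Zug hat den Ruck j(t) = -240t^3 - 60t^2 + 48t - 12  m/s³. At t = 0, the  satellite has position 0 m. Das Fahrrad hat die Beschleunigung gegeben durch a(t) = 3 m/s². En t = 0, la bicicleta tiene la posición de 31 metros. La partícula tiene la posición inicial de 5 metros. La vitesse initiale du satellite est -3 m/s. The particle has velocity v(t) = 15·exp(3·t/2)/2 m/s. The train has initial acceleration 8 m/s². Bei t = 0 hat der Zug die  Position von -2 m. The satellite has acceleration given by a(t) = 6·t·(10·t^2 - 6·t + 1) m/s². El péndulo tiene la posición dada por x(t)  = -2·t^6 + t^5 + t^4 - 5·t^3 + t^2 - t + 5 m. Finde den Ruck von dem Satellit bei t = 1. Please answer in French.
Nous devons dériver notre équation de l'accélération a(t) = 6·t·(10·t^2 - 6·t + 1) 1 fois. La dérivée de l'accélération donne le jerk: j(t) = 60·t^2 + 6·t·(20·t - 6) - 36·t + 6. De l'équation du jerk j(t) = 60·t^2 + 6·t·(20·t - 6) - 36·t + 6, nous substituons t = 1 pour obtenir j = 114.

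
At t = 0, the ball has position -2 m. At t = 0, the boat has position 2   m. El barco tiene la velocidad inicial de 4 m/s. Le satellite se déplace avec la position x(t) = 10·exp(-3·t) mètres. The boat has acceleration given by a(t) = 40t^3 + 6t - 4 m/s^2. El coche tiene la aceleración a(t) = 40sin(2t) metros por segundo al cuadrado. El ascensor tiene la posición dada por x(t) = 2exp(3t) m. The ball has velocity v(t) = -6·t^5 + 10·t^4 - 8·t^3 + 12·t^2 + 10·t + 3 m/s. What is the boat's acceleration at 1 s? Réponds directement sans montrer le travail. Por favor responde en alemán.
a(1) = 42.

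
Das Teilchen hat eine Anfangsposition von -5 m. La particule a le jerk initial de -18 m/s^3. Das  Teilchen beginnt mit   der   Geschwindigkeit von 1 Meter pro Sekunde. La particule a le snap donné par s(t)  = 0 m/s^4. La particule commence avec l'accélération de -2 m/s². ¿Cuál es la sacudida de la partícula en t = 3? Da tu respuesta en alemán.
Wir müssen die Stammfunktion unserer Gleichung für den Snap s(t) = 0 1-mal finden. Durch Integration von dem Snap und Verwendung der Anfangsbedingung j(0) = -18, erhalten wir j(t) = -18. Wir haben den Ruck j(t) = -18. Durch Einsetzen von t = 3: j(3) = -18.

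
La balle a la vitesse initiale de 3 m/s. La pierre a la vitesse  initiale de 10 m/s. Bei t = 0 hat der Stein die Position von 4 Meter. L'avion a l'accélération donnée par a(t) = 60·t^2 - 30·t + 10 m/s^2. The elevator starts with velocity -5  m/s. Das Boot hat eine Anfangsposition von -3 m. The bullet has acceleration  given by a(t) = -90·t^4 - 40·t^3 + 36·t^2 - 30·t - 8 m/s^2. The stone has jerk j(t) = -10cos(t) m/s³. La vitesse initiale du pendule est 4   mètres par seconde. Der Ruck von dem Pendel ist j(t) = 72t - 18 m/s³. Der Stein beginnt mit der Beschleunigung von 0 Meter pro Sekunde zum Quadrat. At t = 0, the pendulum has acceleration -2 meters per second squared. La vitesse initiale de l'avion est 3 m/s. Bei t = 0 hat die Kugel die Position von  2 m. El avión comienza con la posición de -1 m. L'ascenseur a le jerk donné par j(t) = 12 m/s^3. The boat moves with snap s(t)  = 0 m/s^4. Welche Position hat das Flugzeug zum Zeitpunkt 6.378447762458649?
Ausgehend von der Beschleunigung a(t) = 60·t^2 - 30·t + 10, nehmen wir 2 Stammfunktionen. Die Stammfunktion von der Beschleunigung ist die Geschwindigkeit. Mit v(0) = 3 erhalten wir v(t) = 20·t^3 - 15·t^2 + 10·t + 3. Die Stammfunktion von der Geschwindigkeit, mit x(0) = -1, ergibt die Position: x(t) = 5·t^4 - 5·t^3 + 5·t^2 + 3·t - 1. Wir haben die Position x(t) = 5·t^4 - 5·t^3 + 5·t^2 + 3·t - 1. Durch Einsetzen von t = 6.378447762458649: x(6.378447762458649) = 7200.21717629356.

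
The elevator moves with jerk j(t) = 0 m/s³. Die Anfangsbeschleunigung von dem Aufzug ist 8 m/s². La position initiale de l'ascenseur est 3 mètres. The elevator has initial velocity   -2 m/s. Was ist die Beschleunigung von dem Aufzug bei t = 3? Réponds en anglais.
To find the answer, we compute 1 integral of j(t) = 0. Integrating jerk and using the initial condition a(0) = 8, we get a(t) = 8. We have acceleration a(t) = 8. Substituting t = 3: a(3) = 8.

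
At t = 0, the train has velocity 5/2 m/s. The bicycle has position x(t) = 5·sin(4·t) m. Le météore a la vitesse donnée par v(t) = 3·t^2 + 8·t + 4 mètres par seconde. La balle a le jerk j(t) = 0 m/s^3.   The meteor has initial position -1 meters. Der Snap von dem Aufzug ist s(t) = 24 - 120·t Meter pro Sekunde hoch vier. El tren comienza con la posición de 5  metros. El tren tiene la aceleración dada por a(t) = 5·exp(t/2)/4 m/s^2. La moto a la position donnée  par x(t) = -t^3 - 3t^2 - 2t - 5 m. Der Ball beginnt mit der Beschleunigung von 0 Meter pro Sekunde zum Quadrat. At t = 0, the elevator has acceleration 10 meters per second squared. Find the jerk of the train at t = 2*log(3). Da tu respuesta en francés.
Pour résoudre ceci, nous devons prendre 1 dérivée de notre équation de l'accélération a(t) = 5·exp(t/2)/4. La dérivée de l'accélération donne le jerk: j(t) = 5·exp(t/2)/8. Nous avons le jerk j(t) = 5·exp(t/2)/8. En substituant t = 2*log(3): j(2*log(3)) = 15/8.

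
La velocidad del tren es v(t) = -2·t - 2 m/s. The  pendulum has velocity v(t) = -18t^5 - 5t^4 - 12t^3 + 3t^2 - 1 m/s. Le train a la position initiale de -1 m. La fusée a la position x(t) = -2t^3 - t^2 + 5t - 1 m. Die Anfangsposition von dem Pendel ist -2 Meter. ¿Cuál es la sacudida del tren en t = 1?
Debemos derivar nuestra ecuación de la velocidad v(t) = -2·t - 2 2 veces. Derivando la velocidad, obtenemos la aceleración: a(t) = -2. Derivando la aceleración, obtenemos la sacudida: j(t) = 0. Tenemos la sacudida j(t) = 0. Sustituyendo t = 1: j(1) = 0.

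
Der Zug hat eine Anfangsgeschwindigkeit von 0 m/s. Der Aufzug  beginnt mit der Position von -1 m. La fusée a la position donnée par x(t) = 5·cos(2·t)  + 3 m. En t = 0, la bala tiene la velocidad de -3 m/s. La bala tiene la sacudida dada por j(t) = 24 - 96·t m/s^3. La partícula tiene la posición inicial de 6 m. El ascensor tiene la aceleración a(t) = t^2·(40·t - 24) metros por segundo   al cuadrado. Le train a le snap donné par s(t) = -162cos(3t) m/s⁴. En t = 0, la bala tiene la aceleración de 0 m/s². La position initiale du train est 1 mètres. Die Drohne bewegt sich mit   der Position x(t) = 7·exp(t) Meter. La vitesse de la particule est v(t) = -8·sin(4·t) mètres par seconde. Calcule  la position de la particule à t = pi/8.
Nous devons intégrer notre équation de la vitesse v(t) = -8·sin(4·t) 1 fois. La primitive de la vitesse, avec x(0) = 6, donne la position: x(t) = 2·cos(4·t) + 4. En utilisant x(t) = 2·cos(4·t) + 4 et en substituant t = pi/8, nous trouvons x = 4.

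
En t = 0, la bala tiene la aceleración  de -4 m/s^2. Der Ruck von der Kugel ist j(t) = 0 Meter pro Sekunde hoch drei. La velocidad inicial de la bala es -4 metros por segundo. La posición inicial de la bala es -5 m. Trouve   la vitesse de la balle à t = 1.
En partant du jerk j(t) = 0, nous prenons 2 intégrales. En intégrant le jerk et en utilisant la condition initiale a(0) = -4, nous obtenons a(t) = -4. La primitive de l'accélération, avec v(0) = -4, donne la vitesse: v(t) = -4·t - 4. En utilisant v(t) = -4·t - 4 et en substituant t = 1, nous trouvons v = -8.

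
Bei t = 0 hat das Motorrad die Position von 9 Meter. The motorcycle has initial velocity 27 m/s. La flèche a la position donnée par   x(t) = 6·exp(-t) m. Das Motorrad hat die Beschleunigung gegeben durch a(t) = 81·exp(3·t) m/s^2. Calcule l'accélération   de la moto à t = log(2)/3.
De l'équation de l'accélération a(t) = 81·exp(3·t), nous substituons t = log(2)/3 pour obtenir a = 162.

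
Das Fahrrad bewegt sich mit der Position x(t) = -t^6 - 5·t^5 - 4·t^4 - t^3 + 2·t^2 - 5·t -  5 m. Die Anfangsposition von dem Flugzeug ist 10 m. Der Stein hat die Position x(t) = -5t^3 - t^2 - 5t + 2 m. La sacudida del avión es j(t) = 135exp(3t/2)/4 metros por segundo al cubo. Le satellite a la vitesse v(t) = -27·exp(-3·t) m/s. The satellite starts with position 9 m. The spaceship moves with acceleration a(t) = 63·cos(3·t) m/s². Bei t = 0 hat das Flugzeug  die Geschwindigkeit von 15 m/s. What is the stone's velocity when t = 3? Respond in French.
Nous devons dériver notre équation de la position x(t) = -5·t^3 - t^2 - 5·t + 2 1 fois. En dérivant la position, nous obtenons la vitesse: v(t) = -15·t^2 - 2·t - 5. De l'équation de la vitesse v(t) = -15·t^2 - 2·t - 5, nous substituons t = 3 pour obtenir v = -146.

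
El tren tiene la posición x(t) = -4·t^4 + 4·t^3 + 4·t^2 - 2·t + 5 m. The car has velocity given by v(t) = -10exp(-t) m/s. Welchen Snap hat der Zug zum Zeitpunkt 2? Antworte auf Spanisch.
Partiendo de la posición x(t) = -4·t^4 + 4·t^3 + 4·t^2 - 2·t + 5, tomamos 4 derivadas. La derivada de la posición da la velocidad: v(t) = -16·t^3 + 12·t^2 + 8·t - 2. La derivada de la velocidad da la aceleración: a(t) = -48·t^2 + 24·t + 8. La derivada de la aceleración da la sacudida: j(t) = 24 - 96·t. Derivando la sacudida, obtenemos el snap: s(t) = -96. Tenemos el snap s(t) = -96. Sustituyendo t = 2: s(2) = -96.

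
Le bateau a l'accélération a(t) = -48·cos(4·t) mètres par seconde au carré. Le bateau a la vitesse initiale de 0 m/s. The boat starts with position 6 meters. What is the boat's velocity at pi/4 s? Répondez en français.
Nous devons intégrer notre équation de l'accélération a(t) = -48·cos(4·t) 1 fois. En prenant ∫a(t)dt et en appliquant v(0) = 0, nous trouvons v(t) = -12·sin(4·t). En utilisant v(t) = -12·sin(4·t) et en substituant t = pi/4, nous trouvons v = 0.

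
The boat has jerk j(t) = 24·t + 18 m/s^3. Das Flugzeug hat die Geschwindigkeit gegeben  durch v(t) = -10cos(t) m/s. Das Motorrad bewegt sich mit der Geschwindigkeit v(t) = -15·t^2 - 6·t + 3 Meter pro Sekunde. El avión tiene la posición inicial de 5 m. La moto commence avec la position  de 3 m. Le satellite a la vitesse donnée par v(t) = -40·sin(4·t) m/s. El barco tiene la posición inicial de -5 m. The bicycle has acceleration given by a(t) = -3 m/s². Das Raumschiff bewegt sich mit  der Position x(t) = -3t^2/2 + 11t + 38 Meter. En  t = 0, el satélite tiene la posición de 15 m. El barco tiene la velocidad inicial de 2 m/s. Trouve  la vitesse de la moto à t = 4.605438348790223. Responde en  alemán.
Aus der Gleichung für die Geschwindigkeit v(t) = -15·t^2 - 6·t + 3, setzen wir t = 4.605438348790223 ein und erhalten v = -342.783565860356.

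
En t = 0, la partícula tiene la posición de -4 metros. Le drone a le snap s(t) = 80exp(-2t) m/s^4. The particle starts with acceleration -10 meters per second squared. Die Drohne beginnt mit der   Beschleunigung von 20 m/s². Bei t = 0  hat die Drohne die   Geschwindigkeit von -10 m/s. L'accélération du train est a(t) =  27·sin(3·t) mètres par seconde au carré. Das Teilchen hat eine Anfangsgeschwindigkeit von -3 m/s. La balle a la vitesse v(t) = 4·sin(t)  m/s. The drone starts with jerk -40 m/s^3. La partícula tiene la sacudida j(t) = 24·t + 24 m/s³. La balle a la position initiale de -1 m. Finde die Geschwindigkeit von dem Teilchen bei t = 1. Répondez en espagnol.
Debemos encontrar la integral de nuestra ecuación de la sacudida j(t) = 24·t + 24 2 veces. Tomando ∫j(t)dt y aplicando a(0) = -10, encontramos a(t) = 12·t^2 + 24·t - 10. Tomando ∫a(t)dt y aplicando v(0) = -3, encontramos v(t) = 4·t^3 + 12·t^2 - 10·t - 3. De la ecuación de la velocidad v(t) = 4·t^3 + 12·t^2 - 10·t - 3, sustituimos t = 1 para obtener v = 3.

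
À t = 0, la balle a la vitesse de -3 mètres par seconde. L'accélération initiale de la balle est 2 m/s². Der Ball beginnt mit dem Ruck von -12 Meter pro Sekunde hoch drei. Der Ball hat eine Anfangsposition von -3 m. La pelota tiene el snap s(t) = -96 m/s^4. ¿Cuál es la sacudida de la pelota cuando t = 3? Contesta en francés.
En partant du snap s(t) = -96, nous prenons 1 intégrale. En intégrant le snap et en utilisant la condition initiale j(0) = -12, nous obtenons j(t) = -96·t - 12. Nous avons le jerk j(t) = -96·t - 12. En substituant t = 3: j(3) = -300.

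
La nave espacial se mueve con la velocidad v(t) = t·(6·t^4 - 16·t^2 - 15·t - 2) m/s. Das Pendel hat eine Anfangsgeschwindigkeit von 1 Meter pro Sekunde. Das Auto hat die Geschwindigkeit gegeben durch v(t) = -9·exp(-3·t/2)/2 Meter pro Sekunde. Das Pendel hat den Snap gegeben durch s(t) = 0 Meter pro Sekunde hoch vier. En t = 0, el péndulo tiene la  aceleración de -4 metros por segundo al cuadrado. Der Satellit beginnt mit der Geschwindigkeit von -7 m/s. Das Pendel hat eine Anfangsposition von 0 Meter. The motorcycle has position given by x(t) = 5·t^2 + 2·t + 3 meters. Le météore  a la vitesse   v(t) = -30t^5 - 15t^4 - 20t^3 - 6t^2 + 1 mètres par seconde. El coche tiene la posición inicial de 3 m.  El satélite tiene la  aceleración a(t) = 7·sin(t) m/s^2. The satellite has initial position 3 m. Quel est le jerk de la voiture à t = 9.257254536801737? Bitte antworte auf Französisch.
Nous devons dériver notre équation de la vitesse v(t) = -9·exp(-3·t/2)/2 2 fois. En prenant d/dt de v(t), nous trouvons a(t) = 27·exp(-3·t/2)/4. En prenant d/dt de a(t), nous trouvons j(t) = -81·exp(-3·t/2)/8. En utilisant j(t) = -81·exp(-3·t/2)/8 et en substituant t = 9.257254536801737, nous trouvons j = -0.00000943698332214691.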